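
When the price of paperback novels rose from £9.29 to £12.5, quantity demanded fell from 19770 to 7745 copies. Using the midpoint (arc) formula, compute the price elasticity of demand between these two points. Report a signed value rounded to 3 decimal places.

%ΔQ = (7745 − 19770) / [(19770 + 7745)/2] = -12025/13757.5 = -0.874068…
%ΔP = (12.5 − 9.29) / [(9.29 + 12.5)/2] = 3.21/10.895 = 0.294630…
Arc Ed = %ΔQ / %ΔP = (-12025/13757.5) / (3.21/10.895) = -2.96665…

-2.967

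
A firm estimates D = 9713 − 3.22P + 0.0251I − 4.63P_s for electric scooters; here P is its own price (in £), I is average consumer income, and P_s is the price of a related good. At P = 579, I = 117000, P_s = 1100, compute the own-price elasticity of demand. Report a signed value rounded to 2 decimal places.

At the given values, D = 9713 − 3.22(579) + 0.0251(117000) − 4.63(1100) = 5692.32.
∂D/∂P = −3.22.
E = (-3.22) × (579/5692.32) = -0.3275…

-0.33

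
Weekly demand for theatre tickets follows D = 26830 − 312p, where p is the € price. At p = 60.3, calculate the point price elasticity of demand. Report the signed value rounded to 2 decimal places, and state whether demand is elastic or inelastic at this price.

dD/dp = −312. At p = 60.3, D = 26830 − 312(60.3) = 8016.4.
Ed = (dD/dp)·(p/D) = −312 × (60.3/8016.4) = -2.3468…
|Ed| = 2.35 > 1, so demand is elastic.

-2.35; elastic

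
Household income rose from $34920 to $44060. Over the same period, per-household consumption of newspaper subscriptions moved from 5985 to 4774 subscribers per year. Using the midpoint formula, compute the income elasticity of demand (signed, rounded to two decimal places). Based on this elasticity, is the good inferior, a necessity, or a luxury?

-0.97; inferior

%ΔQ = (4774 − 5985)/[( 5985 + 4774)/2] = -1211/5379.5 = -0.225113…
%ΔIncome = (44060 − 34920)/[( 34920 + 44060)/2] = 9140/39490 = 0.231451…
E_income = (-1211/5379.5) / (9140/39490) = -0.9726…
E_income < 0 ⇒ inferior good.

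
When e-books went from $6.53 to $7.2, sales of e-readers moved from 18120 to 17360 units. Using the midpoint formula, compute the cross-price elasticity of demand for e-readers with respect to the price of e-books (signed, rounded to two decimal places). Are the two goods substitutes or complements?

-0.44; complements

%ΔQ_{e-readers} = (17360 − 18120)/avg = -760/17740 = -0.042841…
%ΔP_{e-books} = (7.2 − 6.53)/avg = 0.67/6.865 = 0.097596…
E_cross = (-760/17740) / (0.67/6.865) = -0.4389…
E_cross < 0 ⇒ the goods are complements.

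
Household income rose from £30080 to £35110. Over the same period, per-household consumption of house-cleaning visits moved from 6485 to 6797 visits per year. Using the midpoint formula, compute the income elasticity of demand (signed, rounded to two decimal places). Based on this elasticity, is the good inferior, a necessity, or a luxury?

0.30; necessity

%ΔQ = (6797 − 6485)/[( 6485 + 6797)/2] = 312/6641 = 0.046980…
%ΔIncome = (35110 − 30080)/[( 30080 + 35110)/2] = 5030/32595 = 0.154318…
E_income = (312/6641) / (5030/32595) = 0.3044…
0 < E_income < 1 ⇒ normal good, necessity.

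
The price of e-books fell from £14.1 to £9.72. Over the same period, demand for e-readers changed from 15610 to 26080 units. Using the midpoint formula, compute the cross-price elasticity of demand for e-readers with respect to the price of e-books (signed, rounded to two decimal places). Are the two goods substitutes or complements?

%ΔQ_{e-readers} = (26080 − 15610)/avg = 10470/20845 = 0.502278…
%ΔP_{e-books} = (9.72 − 14.1)/avg = -4.38/11.91 = -0.367758…
E_cross = (10470/20845) / (-4.38/11.91) = -1.3657…
E_cross < 0 ⇒ the goods are complements.

-1.37; complements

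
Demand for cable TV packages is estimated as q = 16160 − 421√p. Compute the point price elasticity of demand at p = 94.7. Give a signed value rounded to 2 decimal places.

dq/dp = −421/(2√p) = -21.631. At p = 94.7, q = 12063.1.
Ed = (dq/dp)·(p/q) = (-21.631) × (94.7/12063.1) = -0.1698…

-0.17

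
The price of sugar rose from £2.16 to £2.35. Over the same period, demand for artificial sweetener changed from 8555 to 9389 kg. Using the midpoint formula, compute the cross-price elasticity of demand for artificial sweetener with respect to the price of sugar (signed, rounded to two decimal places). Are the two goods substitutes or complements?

1.10; substitutes

%ΔQ_{artificial sweetener} = (9389 − 8555)/avg = 834/8972 = 0.092955…
%ΔP_{sugar} = (2.35 − 2.16)/avg = 0.19/2.255 = 0.084257…
E_cross = (834/8972) / (0.19/2.255) = 1.1032…
E_cross > 0 ⇒ the goods are substitutes.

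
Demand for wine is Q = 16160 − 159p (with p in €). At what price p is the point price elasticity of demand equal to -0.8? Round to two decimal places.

45.17

Ed = −159p/(16160 − 159p). Set this equal to -0.8:
159p = 0.8·(16160 − 159p) ⇒ 159p(1 + 0.8) = 0.8·16160
p = 0.8·16160 / (159·1.8) = 45.1712…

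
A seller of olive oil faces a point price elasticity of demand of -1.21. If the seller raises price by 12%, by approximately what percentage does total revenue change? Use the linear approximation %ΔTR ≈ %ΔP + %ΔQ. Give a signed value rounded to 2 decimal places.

-2.52%

%ΔQ ≈ Ed × %ΔP = (-1.21) × (+12%) = -14.5200%
%ΔTR ≈ %ΔP + %ΔQ = (+12%) + (-14.5200%) = -2.5200%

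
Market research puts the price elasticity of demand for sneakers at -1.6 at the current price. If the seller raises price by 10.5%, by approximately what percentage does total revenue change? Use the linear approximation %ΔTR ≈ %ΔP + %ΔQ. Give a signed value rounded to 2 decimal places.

-6.30%

%ΔQ ≈ Ed × %ΔP = (-1.6) × (+10.5%) = -16.8000%
%ΔTR ≈ %ΔP + %ΔQ = (+10.5%) + (-16.8000%) = -6.3000%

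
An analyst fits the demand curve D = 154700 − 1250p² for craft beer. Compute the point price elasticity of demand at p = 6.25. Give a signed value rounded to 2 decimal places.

dD/dp = −2·1250·p = -15625. At p = 6.25, D = 105871.875.
Ed = (dD/dp)·(p/D) = (-15625) × (6.25/105871.875) = -0.9224…

-0.92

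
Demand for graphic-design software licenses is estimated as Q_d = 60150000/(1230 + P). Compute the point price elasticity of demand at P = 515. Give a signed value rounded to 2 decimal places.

dQ_d/dP = −60150000/(1230 + P)² = -19.7535. At P = 515, Q_d = 34469.9.
Ed = (dQ_d/dP)·(P/Q_d) = (-19.7535) × (515/34469.9) = -0.2951…

-0.30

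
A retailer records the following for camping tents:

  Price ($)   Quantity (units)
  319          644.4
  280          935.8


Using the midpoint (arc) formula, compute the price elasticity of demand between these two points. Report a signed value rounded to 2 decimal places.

-2.83

%ΔQ = (935.8 − 644.4) / [(644.4 + 935.8)/2] = 291.4/790.1 = 0.368814…
%ΔP = (280 − 319) / [(319 + 280)/2] = -39/299.5 = -0.130217…
Arc Ed = %ΔQ / %ΔP = (291.4/790.1) / (-39/299.5) = -2.8323…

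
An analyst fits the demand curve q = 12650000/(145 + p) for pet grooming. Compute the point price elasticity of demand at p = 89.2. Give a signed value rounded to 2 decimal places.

dq/dp = −12650000/(145 + p)² = -230.631. At p = 89.2, q = 54013.7.
Ed = (dq/dp)·(p/q) = (-230.631) × (89.2/54013.7) = -0.3808…

-0.38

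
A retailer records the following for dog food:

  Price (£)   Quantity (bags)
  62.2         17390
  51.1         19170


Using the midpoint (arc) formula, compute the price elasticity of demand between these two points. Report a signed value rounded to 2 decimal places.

%ΔQ = (19170 − 17390) / [(17390 + 19170)/2] = 1780/18280 = 0.097374…
%ΔP = (51.1 − 62.2) / [(62.2 + 51.1)/2] = -11.1/56.65 = -0.195939…
Arc Ed = %ΔQ / %ΔP = (1780/18280) / (-11.1/56.65) = -0.4969…

-0.50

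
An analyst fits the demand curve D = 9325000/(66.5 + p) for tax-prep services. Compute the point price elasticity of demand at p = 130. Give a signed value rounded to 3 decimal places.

-0.662

dD/dp = −9325000/(66.5 + p)² = -241.504. At p = 130, D = 47455.5.
Ed = (dD/dp)·(p/D) = (-241.504) × (130/47455.5) = -0.66157…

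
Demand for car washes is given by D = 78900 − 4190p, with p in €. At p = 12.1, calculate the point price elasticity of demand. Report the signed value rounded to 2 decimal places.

dD/dp = −4190. At p = 12.1, D = 78900 − 4190(12.1) = 28201.
Ed = (dD/dp)·(p/D) = −4190 × (12.1/28201) = -1.7977…

-1.80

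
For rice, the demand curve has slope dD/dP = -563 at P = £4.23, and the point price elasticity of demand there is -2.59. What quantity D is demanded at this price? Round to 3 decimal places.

919.494

Ed = (dD/dP)·(P/D) ⇒ D = (dD/dP)·P/Ed = (-563)·4.23/(-2.59) = 919.49420…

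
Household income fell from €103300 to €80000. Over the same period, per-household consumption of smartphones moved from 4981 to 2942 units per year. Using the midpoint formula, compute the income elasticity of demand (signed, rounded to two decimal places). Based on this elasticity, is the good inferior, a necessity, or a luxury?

%ΔQ = (2942 − 4981)/[( 4981 + 2942)/2] = -2039/3961.5 = -0.514704…
%ΔIncome = (80000 − 103300)/[( 103300 + 80000)/2] = -23300/91650 = -0.254228…
E_income = (-2039/3961.5) / (-23300/91650) = 2.0245…
E_income > 1 ⇒ normal good, luxury.

2.02; luxury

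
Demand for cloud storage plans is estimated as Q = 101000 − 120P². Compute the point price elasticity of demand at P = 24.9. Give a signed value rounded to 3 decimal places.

dQ/dP = −2·120·P = -5976. At P = 24.9, Q = 26598.8.
Ed = (dQ/dP)·(P/Q) = (-5976) × (24.9/26598.8) = -5.59432…

-5.594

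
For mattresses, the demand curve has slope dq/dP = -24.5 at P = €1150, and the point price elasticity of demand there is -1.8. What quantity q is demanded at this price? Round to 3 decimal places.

15652.778

Ed = (dq/dP)·(P/q) ⇒ q = (dq/dP)·P/Ed = (-24.5)·1150/(-1.8) = 15652.77777…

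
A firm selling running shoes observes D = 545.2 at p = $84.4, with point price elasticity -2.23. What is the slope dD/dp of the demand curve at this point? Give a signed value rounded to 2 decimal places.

Ed = (dD/dp)·(p/D) ⇒ dD/dp = Ed·D/p = (-2.23)·545.2/84.4 = -14.4051…

-14.41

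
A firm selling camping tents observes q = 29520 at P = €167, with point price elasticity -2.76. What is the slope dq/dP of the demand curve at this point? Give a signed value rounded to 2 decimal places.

-487.88

Ed = (dq/dP)·(P/q) ⇒ dq/dP = Ed·q/P = (-2.76)·29520/167 = -487.8754…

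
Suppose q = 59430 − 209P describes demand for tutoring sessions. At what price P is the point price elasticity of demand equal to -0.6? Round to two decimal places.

106.63

Ed = −209P/(59430 − 209P). Set this equal to -0.6:
209P = 0.6·(59430 − 209P) ⇒ 209P(1 + 0.6) = 0.6·59430
P = 0.6·59430 / (209·1.6) = 106.6327…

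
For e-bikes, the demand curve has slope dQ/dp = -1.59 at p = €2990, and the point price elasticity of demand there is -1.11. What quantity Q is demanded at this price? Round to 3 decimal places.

Ed = (dQ/dp)·(p/Q) ⇒ Q = (dQ/dp)·p/Ed = (-1.59)·2990/(-1.11) = 4282.97297…

4282.973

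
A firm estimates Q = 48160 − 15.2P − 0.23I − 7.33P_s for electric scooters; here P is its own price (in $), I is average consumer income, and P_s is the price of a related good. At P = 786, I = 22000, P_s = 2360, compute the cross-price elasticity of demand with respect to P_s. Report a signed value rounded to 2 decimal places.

At the given values, Q = 48160 − 15.2(786) − 0.23(22000) − 7.33(2360) = 13854.
∂Q/∂P_s = -7.33.
E = (-7.33) × (2360/13854) = -1.2486…

-1.25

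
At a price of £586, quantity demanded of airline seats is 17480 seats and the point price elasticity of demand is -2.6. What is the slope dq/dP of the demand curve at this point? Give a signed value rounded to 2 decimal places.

-77.56

Ed = (dq/dP)·(P/q) ⇒ dq/dP = Ed·q/P = (-2.6)·17480/586 = -77.5563…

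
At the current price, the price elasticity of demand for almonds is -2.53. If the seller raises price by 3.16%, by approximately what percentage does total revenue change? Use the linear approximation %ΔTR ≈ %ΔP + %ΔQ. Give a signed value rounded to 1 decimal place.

%ΔQ ≈ Ed × %ΔP = (-2.53) × (+3.16%) = -7.9948%
%ΔTR ≈ %ΔP + %ΔQ = (+3.16%) + (-7.9948%) = -4.8348%

-4.8%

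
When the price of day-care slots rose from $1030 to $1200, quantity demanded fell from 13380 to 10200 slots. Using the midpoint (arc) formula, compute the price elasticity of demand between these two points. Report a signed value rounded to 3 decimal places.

%ΔQ = (10200 − 13380) / [(13380 + 10200)/2] = -3180/11790 = -0.269720…
%ΔP = (1200 − 1030) / [(1030 + 1200)/2] = 170/1115 = 0.152466…
Arc Ed = %ΔQ / %ΔP = (-3180/11790) / (170/1115) = -1.76904…

-1.769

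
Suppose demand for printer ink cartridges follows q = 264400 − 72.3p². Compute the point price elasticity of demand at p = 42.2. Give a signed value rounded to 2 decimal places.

-1.90

dq/dp = −2·72.3·p = -6102.12. At p = 42.2, q = 135645.268.
Ed = (dq/dp)·(p/q) = (-6102.12) × (42.2/135645.268) = -1.8984…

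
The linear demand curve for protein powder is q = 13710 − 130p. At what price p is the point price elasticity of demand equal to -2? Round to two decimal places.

Ed = −130p/(13710 − 130p). Set this equal to -2:
130p = 2·(13710 − 130p) ⇒ 130p(1 + 2) = 2·13710
p = 2·13710 / (130·3) = 70.3076…

70.31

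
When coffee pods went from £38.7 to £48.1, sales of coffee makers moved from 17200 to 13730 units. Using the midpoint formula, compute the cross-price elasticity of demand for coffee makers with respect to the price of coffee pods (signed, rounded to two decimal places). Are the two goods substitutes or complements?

%ΔQ_{coffee makers} = (13730 − 17200)/avg = -3470/15465 = -0.224377…
%ΔP_{coffee pods} = (48.1 − 38.7)/avg = 9.4/43.4 = 0.216589…
E_cross = (-3470/15465) / (9.4/43.4) = -1.0359…
E_cross < 0 ⇒ the goods are complements.

-1.04; complements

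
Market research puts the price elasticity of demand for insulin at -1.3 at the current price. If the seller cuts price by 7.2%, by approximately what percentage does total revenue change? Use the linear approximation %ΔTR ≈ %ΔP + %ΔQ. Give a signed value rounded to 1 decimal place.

+2.2%

%ΔQ ≈ Ed × %ΔP = (-1.3) × (-7.2%) = +9.3600%
%ΔTR ≈ %ΔP + %ΔQ = (-7.2%) + (+9.3600%) = +2.1600%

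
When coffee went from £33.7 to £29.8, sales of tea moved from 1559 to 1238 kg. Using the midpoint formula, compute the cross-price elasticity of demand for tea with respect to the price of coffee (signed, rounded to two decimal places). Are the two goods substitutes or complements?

%ΔQ_{tea} = (1238 − 1559)/avg = -321/1398.5 = -0.229531…
%ΔP_{coffee} = (29.8 − 33.7)/avg = -3.9/31.75 = -0.122834…
E_cross = (-321/1398.5) / (-3.9/31.75) = 1.8686…
E_cross > 0 ⇒ the goods are substitutes.

1.87; substitutes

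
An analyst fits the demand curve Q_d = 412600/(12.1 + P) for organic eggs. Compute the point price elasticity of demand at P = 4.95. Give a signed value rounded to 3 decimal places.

dQ_d/dP = −412600/(12.1 + P)² = -1419.32. At P = 4.95, Q_d = 24199.4.
Ed = (dQ_d/dP)·(P/Q_d) = (-1419.32) × (4.95/24199.4) = -0.29032…

-0.290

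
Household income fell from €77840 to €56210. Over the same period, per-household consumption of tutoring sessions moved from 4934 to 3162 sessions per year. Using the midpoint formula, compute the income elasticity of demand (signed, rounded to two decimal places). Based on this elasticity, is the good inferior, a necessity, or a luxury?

%ΔQ = (3162 − 4934)/[( 4934 + 3162)/2] = -1772/4048 = -0.437747…
%ΔIncome = (56210 − 77840)/[( 77840 + 56210)/2] = -21630/67025 = -0.322715…
E_income = (-1772/4048) / (-21630/67025) = 1.3564…
E_income > 1 ⇒ normal good, luxury.

1.36; luxury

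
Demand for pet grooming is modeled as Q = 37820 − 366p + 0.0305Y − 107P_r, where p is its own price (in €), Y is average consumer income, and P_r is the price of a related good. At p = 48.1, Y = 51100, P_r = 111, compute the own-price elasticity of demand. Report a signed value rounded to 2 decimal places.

At the given values, Q = 37820 − 366(48.1) + 0.0305(51100) − 107(111) = 9896.95.
∂Q/∂p = −366.
E = (-366) × (48.1/9896.95) = -1.7787…

-1.78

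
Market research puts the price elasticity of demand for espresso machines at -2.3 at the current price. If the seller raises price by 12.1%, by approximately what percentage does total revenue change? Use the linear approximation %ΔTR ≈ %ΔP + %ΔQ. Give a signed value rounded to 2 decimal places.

%ΔQ ≈ Ed × %ΔP = (-2.3) × (+12.1%) = -27.8300%
%ΔTR ≈ %ΔP + %ΔQ = (+12.1%) + (-27.8300%) = -15.7300%

-15.73%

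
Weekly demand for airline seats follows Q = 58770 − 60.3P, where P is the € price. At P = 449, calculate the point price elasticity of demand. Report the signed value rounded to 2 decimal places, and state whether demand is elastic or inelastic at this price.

-0.85; inelastic

dQ/dP = −60.3. At P = 449, Q = 58770 − 60.3(449) = 31695.3.
Ed = (dQ/dP)·(P/Q) = −60.3 × (449/31695.3) = -0.8542…
|Ed| = 0.85 < 1, so demand is inelastic.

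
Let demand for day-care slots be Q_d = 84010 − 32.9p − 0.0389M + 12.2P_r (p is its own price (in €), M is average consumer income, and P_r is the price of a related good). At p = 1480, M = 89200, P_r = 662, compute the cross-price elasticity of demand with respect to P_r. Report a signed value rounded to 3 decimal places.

0.202

At the given values, Q_d = 84010 − 32.9(1480) − 0.0389(89200) + 12.2(662) = 39924.52.
∂Q_d/∂P_r = 12.2.
E = (12.2) × (662/39924.52) = 0.20229…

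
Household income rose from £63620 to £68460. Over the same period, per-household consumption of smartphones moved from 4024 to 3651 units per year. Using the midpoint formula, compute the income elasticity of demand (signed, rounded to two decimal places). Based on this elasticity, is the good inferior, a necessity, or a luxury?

%ΔQ = (3651 − 4024)/[( 4024 + 3651)/2] = -373/3837.5 = -0.097198…
%ΔIncome = (68460 − 63620)/[( 63620 + 68460)/2] = 4840/66040 = 0.073288…
E_income = (-373/3837.5) / (4840/66040) = -1.3262…
E_income < 0 ⇒ inferior good.

-1.33; inferior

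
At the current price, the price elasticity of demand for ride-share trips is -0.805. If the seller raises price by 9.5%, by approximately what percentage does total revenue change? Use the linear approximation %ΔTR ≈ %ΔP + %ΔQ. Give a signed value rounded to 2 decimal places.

%ΔQ ≈ Ed × %ΔP = (-0.805) × (+9.5%) = -7.6475%
%ΔTR ≈ %ΔP + %ΔQ = (+9.5%) + (-7.6475%) = +1.8525%

+1.85%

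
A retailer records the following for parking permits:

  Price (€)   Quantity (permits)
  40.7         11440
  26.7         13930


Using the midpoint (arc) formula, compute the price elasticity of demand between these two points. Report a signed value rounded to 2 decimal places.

%ΔQ = (13930 − 11440) / [(11440 + 13930)/2] = 2490/12685 = 0.196294…
%ΔP = (26.7 − 40.7) / [(40.7 + 26.7)/2] = -14/33.7 = -0.415430…
Arc Ed = %ΔQ / %ΔP = (2490/12685) / (-14/33.7) = -0.4725…

-0.47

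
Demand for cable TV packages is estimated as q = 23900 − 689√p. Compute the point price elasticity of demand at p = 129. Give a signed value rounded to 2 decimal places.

-0.24

dq/dp = −689/(2√p) = -30.3315. At p = 129, q = 16074.5.
Ed = (dq/dp)·(p/q) = (-30.3315) × (129/16074.5) = -0.2434…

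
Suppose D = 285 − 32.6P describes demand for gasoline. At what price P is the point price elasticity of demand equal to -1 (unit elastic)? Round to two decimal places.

Ed = −32.6P/(285 − 32.6P). Set this equal to -1:
32.6P = 1·(285 − 32.6P) ⇒ 32.6P(1 + 1) = 1·285
P = 1·285 / (32.6·2) = 4.3711…

4.37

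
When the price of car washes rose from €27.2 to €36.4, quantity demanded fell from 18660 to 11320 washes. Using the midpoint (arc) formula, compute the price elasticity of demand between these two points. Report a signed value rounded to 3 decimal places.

-1.693

%ΔQ = (11320 − 18660) / [(18660 + 11320)/2] = -7340/14990 = -0.489659…
%ΔP = (36.4 − 27.2) / [(27.2 + 36.4)/2] = 9.2/31.8 = 0.289308…
Arc Ed = %ΔQ / %ΔP = (-7340/14990) / (9.2/31.8) = -1.69251…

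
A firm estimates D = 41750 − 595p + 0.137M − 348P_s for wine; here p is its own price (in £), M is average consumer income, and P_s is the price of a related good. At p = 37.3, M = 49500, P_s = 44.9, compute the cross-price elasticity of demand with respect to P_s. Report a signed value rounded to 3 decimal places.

-1.459

At the given values, D = 41750 − 595(37.3) + 0.137(49500) − 348(44.9) = 10712.8.
∂D/∂P_s = -348.
E = (-348) × (44.9/10712.8) = -1.45855…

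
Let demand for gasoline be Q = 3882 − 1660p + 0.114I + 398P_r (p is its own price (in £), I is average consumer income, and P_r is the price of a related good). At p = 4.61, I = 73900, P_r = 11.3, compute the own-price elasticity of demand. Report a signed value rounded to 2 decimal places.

At the given values, Q = 3882 − 1660(4.61) + 0.114(73900) + 398(11.3) = 9151.4.
∂Q/∂p = −1660.
E = (-1660) × (4.61/9151.4) = -0.8362…

-0.84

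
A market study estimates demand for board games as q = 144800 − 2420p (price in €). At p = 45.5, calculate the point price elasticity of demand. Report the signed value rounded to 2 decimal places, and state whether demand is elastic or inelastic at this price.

-3.17; elastic

dq/dp = −2420. At p = 45.5, q = 144800 − 2420(45.5) = 34690.
Ed = (dq/dp)·(p/q) = −2420 × (45.5/34690) = -3.1741…
|Ed| = 3.17 > 1, so demand is elastic.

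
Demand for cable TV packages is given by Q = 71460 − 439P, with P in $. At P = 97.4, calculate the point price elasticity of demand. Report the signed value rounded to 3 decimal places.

-1.490

dQ/dP = −439. At P = 97.4, Q = 71460 − 439(97.4) = 28701.4.
Ed = (dQ/dP)·(P/Q) = −439 × (97.4/28701.4) = -1.48977…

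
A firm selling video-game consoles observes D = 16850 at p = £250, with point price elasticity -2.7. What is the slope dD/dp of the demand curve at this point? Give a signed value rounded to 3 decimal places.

-181.980

Ed = (dD/dp)·(p/D) ⇒ dD/dp = Ed·D/p = (-2.7)·16850/250 = -181.98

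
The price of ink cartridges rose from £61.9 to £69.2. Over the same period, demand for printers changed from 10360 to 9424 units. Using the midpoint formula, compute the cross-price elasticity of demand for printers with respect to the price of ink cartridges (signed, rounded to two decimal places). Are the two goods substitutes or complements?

%ΔQ_{printers} = (9424 − 10360)/avg = -936/9892 = -0.094621…
%ΔP_{ink cartridges} = (69.2 − 61.9)/avg = 7.3/65.55 = 0.111365…
E_cross = (-936/9892) / (7.3/65.55) = -0.8496…
E_cross < 0 ⇒ the goods are complements.

-0.85; complements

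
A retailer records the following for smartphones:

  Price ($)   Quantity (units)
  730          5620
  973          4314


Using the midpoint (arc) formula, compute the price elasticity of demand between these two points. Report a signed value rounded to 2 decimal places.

-0.92

%ΔQ = (4314 − 5620) / [(5620 + 4314)/2] = -1306/4967 = -0.262935…
%ΔP = (973 − 730) / [(730 + 973)/2] = 243/851.5 = 0.285378…
Arc Ed = %ΔQ / %ΔP = (-1306/4967) / (243/851.5) = -0.9213…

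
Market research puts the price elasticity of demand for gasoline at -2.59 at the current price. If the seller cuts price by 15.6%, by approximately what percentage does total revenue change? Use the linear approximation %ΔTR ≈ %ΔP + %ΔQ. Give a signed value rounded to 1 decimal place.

+24.8%

%ΔQ ≈ Ed × %ΔP = (-2.59) × (-15.6%) = +40.4040%
%ΔTR ≈ %ΔP + %ΔQ = (-15.6%) + (+40.4040%) = +24.8040%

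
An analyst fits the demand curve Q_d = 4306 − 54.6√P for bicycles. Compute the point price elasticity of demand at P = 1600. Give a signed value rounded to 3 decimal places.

dQ_d/dP = −54.6/(2√P) = -0.6825. At P = 1600, Q_d = 2122.
Ed = (dQ_d/dP)·(P/Q_d) = (-0.6825) × (1600/2122) = -0.51460…

-0.515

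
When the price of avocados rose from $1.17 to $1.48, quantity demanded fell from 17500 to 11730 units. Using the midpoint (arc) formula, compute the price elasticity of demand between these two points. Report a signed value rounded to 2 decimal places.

%ΔQ = (11730 − 17500) / [(17500 + 11730)/2] = -5770/14615 = -0.394799…
%ΔP = (1.48 − 1.17) / [(1.17 + 1.48)/2] = 0.31/1.325 = 0.233962…
Arc Ed = %ΔQ / %ΔP = (-5770/14615) / (0.31/1.325) = -1.6874…

-1.69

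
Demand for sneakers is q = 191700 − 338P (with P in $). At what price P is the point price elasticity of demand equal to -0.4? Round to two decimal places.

162.05

Ed = −338P/(191700 − 338P). Set this equal to -0.4:
338P = 0.4·(191700 − 338P) ⇒ 338P(1 + 0.4) = 0.4·191700
P = 0.4·191700 / (338·1.4) = 162.0456…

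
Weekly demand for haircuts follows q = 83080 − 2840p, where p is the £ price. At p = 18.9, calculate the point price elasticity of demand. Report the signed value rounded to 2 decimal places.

-1.83

dq/dp = −2840. At p = 18.9, q = 83080 − 2840(18.9) = 29404.
Ed = (dq/dp)·(p/q) = −2840 × (18.9/29404) = -1.8254…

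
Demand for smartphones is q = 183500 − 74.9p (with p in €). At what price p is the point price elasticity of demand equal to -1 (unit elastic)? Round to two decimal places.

Ed = −74.9p/(183500 − 74.9p). Set this equal to -1:
74.9p = 1·(183500 − 74.9p) ⇒ 74.9p(1 + 1) = 1·183500
p = 1·183500 / (74.9·2) = 1224.9666…

1224.97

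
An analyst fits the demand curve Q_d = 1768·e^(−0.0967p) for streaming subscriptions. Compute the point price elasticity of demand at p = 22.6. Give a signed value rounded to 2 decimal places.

dQ_d/dp = −0.0967·Q_d = -19.2217. At p = 22.6, Q_d = 198.777.
Ed = (dQ_d/dp)·(p/Q_d) = (-19.2217) × (22.6/198.777) = -2.1854…

-2.19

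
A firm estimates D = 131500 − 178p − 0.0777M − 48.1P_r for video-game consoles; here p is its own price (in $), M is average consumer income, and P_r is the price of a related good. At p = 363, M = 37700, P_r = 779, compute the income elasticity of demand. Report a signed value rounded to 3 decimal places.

-0.111

At the given values, D = 131500 − 178(363) − 0.0777(37700) − 48.1(779) = 26486.81.
∂D/∂M = -0.0777.
E = (-0.0777) × (37700/26486.81) = -0.11059…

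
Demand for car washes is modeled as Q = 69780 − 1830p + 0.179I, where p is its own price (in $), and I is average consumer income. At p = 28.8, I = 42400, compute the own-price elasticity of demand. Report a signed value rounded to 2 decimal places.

At the given values, Q = 69780 − 1830(28.8) + 0.179(42400) = 24665.6.
∂Q/∂p = −1830.
E = (-1830) × (28.8/24665.6) = -2.1367…

-2.14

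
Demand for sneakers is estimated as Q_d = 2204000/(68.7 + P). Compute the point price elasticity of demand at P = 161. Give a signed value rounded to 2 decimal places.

dQ_d/dP = −2204000/(68.7 + P)² = -41.7724. At P = 161, Q_d = 9595.12.
Ed = (dQ_d/dP)·(P/Q_d) = (-41.7724) × (161/9595.12) = -0.7009…

-0.70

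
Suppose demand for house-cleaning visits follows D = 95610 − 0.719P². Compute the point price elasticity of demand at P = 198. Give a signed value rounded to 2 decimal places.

-0.84

dD/dP = −2·0.719·P = -284.724. At P = 198, D = 67422.324.
Ed = (dD/dP)·(P/D) = (-284.724) × (198/67422.324) = -0.8361…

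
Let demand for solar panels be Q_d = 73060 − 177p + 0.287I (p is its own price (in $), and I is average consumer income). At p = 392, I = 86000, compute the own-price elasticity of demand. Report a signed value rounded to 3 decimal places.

At the given values, Q_d = 73060 − 177(392) + 0.287(86000) = 28358.
∂Q_d/∂p = −177.
E = (-177) × (392/28358) = -2.44671…

-2.447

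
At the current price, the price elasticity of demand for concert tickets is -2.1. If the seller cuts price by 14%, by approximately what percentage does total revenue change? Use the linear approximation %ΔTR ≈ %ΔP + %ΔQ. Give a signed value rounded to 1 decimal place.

%ΔQ ≈ Ed × %ΔP = (-2.1) × (-14%) = +29.4000%
%ΔTR ≈ %ΔP + %ΔQ = (-14%) + (+29.4000%) = +15.4000%

+15.4%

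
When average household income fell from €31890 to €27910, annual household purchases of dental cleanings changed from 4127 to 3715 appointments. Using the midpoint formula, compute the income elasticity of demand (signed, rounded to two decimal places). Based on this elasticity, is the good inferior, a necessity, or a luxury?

%ΔQ = (3715 − 4127)/[( 4127 + 3715)/2] = -412/3921 = -0.105075…
%ΔIncome = (27910 − 31890)/[( 31890 + 27910)/2] = -3980/29900 = -0.133110…
E_income = (-412/3921) / (-3980/29900) = 0.7893…
0 < E_income < 1 ⇒ normal good, necessity.

0.79; necessity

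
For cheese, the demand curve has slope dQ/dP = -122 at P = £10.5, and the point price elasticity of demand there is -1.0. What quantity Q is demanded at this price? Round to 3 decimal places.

1281.000

Ed = (dQ/dP)·(P/Q) ⇒ Q = (dQ/dP)·P/Ed = (-122)·10.5/(-1.0) = 1281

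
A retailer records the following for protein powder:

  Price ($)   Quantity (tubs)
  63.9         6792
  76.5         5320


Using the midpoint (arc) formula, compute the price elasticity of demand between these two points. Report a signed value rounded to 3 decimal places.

-1.354

%ΔQ = (5320 − 6792) / [(6792 + 5320)/2] = -1472/6056 = -0.243064…
%ΔP = (76.5 − 63.9) / [(63.9 + 76.5)/2] = 12.6/70.2 = 0.179487…
Arc Ed = %ΔQ / %ΔP = (-1472/6056) / (12.6/70.2) = -1.35421…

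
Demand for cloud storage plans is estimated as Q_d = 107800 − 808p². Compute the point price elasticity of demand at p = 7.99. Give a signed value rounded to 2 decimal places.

dQ_d/dp = −2·808·p = -12911.84. At p = 7.99, Q_d = 56217.1992.
Ed = (dQ_d/dp)·(p/Q_d) = (-12911.84) × (7.99/56217.1992) = -1.8351…

-1.84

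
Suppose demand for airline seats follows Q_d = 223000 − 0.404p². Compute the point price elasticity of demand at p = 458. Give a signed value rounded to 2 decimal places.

dQ_d/dp = −2·0.404·p = -370.064. At p = 458, Q_d = 138255.344.
Ed = (dQ_d/dp)·(p/Q_d) = (-370.064) × (458/138255.344) = -1.2259…

-1.23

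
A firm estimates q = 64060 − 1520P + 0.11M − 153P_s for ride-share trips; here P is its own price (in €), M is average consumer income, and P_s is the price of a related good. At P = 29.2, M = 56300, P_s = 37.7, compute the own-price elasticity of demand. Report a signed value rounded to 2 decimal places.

-2.21

At the given values, q = 64060 − 1520(29.2) + 0.11(56300) − 153(37.7) = 20100.9.
∂q/∂P = −1520.
E = (-1520) × (29.2/20100.9) = -2.2080…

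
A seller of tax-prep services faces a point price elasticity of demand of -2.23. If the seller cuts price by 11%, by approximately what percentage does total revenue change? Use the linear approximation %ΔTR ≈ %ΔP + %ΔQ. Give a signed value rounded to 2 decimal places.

+13.53%

%ΔQ ≈ Ed × %ΔP = (-2.23) × (-11%) = +24.5300%
%ΔTR ≈ %ΔP + %ΔQ = (-11%) + (+24.5300%) = +13.5300%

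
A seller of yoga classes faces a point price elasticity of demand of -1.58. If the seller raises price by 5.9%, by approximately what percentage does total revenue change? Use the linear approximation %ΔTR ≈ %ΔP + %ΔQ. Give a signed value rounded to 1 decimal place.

%ΔQ ≈ Ed × %ΔP = (-1.58) × (+5.9%) = -9.3220%
%ΔTR ≈ %ΔP + %ΔQ = (+5.9%) + (-9.3220%) = -3.4220%

-3.4%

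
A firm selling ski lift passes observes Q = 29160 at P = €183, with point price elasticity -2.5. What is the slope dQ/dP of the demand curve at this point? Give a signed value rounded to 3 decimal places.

-398.361

Ed = (dQ/dP)·(P/Q) ⇒ dQ/dP = Ed·Q/P = (-2.5)·29160/183 = -398.36065…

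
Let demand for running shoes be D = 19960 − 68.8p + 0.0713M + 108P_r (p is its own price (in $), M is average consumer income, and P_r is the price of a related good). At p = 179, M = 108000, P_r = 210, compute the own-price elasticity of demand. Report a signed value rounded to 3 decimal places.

-0.324

At the given values, D = 19960 − 68.8(179) + 0.0713(108000) + 108(210) = 38025.2.
∂D/∂p = −68.8.
E = (-68.8) × (179/38025.2) = -0.32386…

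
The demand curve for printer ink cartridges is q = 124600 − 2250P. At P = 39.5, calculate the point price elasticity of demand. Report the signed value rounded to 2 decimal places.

-2.49

dq/dP = −2250. At P = 39.5, q = 124600 − 2250(39.5) = 35725.
Ed = (dq/dP)·(P/q) = −2250 × (39.5/35725) = -2.4877…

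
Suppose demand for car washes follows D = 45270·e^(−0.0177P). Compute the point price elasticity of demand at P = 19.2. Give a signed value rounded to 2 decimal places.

dD/dP = −0.0177·D = -570.418. At P = 19.2, D = 32227.
Ed = (dD/dP)·(P/D) = (-570.418) × (19.2/32227) = -0.3398…

-0.34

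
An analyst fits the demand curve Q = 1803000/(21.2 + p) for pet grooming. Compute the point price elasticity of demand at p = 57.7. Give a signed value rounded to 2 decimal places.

dQ/dp = −1803000/(21.2 + p)² = -289.629. At p = 57.7, Q = 22851.7.
Ed = (dQ/dp)·(p/Q) = (-289.629) × (57.7/22851.7) = -0.7313…

-0.73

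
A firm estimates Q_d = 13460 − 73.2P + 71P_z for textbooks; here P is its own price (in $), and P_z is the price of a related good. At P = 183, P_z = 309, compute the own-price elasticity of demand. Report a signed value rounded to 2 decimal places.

At the given values, Q_d = 13460 − 73.2(183) + 71(309) = 22003.4.
∂Q_d/∂P = −73.2.
E = (-73.2) × (183/22003.4) = -0.6087…

-0.61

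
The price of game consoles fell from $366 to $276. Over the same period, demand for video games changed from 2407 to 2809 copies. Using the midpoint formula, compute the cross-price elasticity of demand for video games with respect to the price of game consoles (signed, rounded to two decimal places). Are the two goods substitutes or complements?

-0.55; complements

%ΔQ_{video games} = (2809 − 2407)/avg = 402/2608 = 0.154141…
%ΔP_{game consoles} = (276 − 366)/avg = -90/321 = -0.280373…
E_cross = (402/2608) / (-90/321) = -0.5497…
E_cross < 0 ⇒ the goods are complements.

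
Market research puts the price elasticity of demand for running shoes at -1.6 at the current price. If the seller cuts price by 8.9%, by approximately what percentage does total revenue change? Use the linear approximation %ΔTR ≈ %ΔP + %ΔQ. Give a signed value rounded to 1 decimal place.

%ΔQ ≈ Ed × %ΔP = (-1.6) × (-8.9%) = +14.2400%
%ΔTR ≈ %ΔP + %ΔQ = (-8.9%) + (+14.2400%) = +5.3400%

+5.3%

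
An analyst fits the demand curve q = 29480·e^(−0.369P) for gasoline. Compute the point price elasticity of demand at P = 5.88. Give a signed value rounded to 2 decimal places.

dq/dP = −0.369·q = -1242.39. At P = 5.88, q = 3366.9.
Ed = (dq/dP)·(P/q) = (-1242.39) × (5.88/3366.9) = -2.1697…

-2.17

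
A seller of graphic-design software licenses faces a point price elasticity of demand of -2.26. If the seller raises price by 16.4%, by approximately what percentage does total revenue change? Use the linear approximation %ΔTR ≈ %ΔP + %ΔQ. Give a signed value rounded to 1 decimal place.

%ΔQ ≈ Ed × %ΔP = (-2.26) × (+16.4%) = -37.0640%
%ΔTR ≈ %ΔP + %ΔQ = (+16.4%) + (-37.0640%) = -20.6640%

-20.7%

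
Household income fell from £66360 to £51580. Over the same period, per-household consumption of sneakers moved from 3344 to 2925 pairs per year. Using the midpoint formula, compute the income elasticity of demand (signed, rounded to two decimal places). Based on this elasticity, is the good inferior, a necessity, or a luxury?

0.53; necessity

%ΔQ = (2925 − 3344)/[( 3344 + 2925)/2] = -419/3134.5 = -0.133673…
%ΔIncome = (51580 − 66360)/[( 66360 + 51580)/2] = -14780/58970 = -0.250635…
E_income = (-419/3134.5) / (-14780/58970) = 0.5333…
0 < E_income < 1 ⇒ normal good, necessity.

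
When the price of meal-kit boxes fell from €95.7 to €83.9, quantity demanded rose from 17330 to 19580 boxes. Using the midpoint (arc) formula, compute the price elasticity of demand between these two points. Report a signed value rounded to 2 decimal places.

-0.93

%ΔQ = (19580 − 17330) / [(17330 + 19580)/2] = 2250/18455 = 0.121918…
%ΔP = (83.9 − 95.7) / [(95.7 + 83.9)/2] = -11.8/89.8 = -0.131403…
Arc Ed = %ΔQ / %ΔP = (2250/18455) / (-11.8/89.8) = -0.9278…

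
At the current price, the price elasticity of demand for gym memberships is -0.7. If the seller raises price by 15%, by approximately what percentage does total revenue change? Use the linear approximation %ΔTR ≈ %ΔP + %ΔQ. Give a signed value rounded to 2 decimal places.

+4.50%

%ΔQ ≈ Ed × %ΔP = (-0.7) × (+15%) = -10.5000%
%ΔTR ≈ %ΔP + %ΔQ = (+15%) + (-10.5000%) = +4.5000%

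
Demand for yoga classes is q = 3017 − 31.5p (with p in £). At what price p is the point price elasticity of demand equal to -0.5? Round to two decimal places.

31.93

Ed = −31.5p/(3017 − 31.5p). Set this equal to -0.5:
31.5p = 0.5·(3017 − 31.5p) ⇒ 31.5p(1 + 0.5) = 0.5·3017
p = 0.5·3017 / (31.5·1.5) = 31.9259…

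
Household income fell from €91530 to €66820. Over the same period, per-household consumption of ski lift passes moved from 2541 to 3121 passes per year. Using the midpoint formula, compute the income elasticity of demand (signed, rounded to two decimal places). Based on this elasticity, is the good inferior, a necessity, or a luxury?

-0.66; inferior

%ΔQ = (3121 − 2541)/[( 2541 + 3121)/2] = 580/2831 = 0.204874…
%ΔIncome = (66820 − 91530)/[( 91530 + 66820)/2] = -24710/79175 = -0.312093…
E_income = (580/2831) / (-24710/79175) = -0.6564…
E_income < 0 ⇒ inferior good.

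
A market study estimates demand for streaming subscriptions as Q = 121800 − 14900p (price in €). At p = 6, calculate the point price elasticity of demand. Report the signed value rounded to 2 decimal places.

dQ/dp = −14900. At p = 6, Q = 121800 − 14900(6) = 32400.
Ed = (dQ/dp)·(p/Q) = −14900 × (6/32400) = -2.7592…

-2.76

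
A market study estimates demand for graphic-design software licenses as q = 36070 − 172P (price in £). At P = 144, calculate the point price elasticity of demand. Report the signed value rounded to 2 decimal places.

-2.19

dq/dP = −172. At P = 144, q = 36070 − 172(144) = 11302.
Ed = (dq/dP)·(P/q) = −172 × (144/11302) = -2.1914…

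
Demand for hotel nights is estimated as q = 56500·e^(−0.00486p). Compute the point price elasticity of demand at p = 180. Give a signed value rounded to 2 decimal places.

dq/dp = −0.00486·q = -114.489. At p = 180, q = 23557.4.
Ed = (dq/dp)·(p/q) = (-114.489) × (180/23557.4) = -0.8748

-0.87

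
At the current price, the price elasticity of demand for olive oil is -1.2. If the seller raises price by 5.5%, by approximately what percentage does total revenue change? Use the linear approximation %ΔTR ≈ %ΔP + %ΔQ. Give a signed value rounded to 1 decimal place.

-1.1%

%ΔQ ≈ Ed × %ΔP = (-1.2) × (+5.5%) = -6.6000%
%ΔTR ≈ %ΔP + %ΔQ = (+5.5%) + (-6.6000%) = -1.1000%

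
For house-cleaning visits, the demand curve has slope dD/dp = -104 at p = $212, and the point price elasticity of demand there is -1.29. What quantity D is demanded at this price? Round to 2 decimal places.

17091.47

Ed = (dD/dp)·(p/D) ⇒ D = (dD/dp)·p/Ed = (-104)·212/(-1.29) = 17091.4728…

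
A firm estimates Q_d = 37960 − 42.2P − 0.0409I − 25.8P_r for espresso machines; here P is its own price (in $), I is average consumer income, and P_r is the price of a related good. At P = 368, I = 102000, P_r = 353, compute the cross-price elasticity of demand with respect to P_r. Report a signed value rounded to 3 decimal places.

At the given values, Q_d = 37960 − 42.2(368) − 0.0409(102000) − 25.8(353) = 9151.2.
∂Q_d/∂P_r = -25.8.
E = (-25.8) × (353/9151.2) = -0.99521…

-0.995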